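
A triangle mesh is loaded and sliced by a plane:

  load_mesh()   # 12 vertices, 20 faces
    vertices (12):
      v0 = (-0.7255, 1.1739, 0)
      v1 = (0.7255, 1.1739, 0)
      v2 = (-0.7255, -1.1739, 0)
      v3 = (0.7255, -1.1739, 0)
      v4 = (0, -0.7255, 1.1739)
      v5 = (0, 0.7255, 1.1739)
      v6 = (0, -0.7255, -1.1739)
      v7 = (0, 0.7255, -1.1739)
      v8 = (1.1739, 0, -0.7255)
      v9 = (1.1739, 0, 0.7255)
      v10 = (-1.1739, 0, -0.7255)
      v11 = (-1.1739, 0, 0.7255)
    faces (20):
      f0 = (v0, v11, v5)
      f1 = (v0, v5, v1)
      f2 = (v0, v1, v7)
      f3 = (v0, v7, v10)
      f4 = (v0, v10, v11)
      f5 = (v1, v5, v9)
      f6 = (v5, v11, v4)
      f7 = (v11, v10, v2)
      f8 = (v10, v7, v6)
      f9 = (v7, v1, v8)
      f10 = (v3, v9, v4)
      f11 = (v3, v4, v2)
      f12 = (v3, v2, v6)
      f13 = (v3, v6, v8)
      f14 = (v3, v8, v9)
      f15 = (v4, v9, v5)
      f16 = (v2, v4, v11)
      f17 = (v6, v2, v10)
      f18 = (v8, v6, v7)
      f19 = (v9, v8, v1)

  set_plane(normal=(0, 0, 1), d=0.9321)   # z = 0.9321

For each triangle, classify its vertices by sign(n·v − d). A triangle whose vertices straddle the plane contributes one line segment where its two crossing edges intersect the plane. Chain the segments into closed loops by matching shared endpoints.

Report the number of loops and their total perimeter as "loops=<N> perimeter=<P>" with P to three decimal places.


loops=1 perimeter=4.670

Straddling triangles (8 of 20):
  (v0,v11,v5) [--+] → (-0.633026, 0.334274, 0.9321)–(-0.149439, 0.817861, 0.9321)  len=0.6839
  (v0,v5,v1) [-+-] → (-0.149439, 0.817861, 0.9321)–(0.149439, 0.817861, 0.9321)  len=0.2989
  (v1,v5,v9) [-+-] → (0.149439, 0.817861, 0.9321)–(0.633026, 0.334274, 0.9321)  len=0.6839
  (v5,v11,v4) [+-+] → (-0.633026, 0.334274, 0.9321)–(-0.633026, -0.334274, 0.9321)  len=0.6685
  (v3,v9,v4) [--+] → (0.633026, -0.334274, 0.9321)–(0.149439, -0.817861, 0.9321)  len=0.6839
  (v3,v4,v2) [-+-] → (0.149439, -0.817861, 0.9321)–(-0.149439, -0.817861, 0.9321)  len=0.2989
  (v4,v9,v5) [+-+] → (0.633026, -0.334274, 0.9321)–(0.633026, 0.334274, 0.9321)  len=0.6685
  (v2,v4,v11) [-+-] → (-0.149439, -0.817861, 0.9321)–(-0.633026, -0.334274, 0.9321)  len=0.6839

Chained into 1 loop(s):
  loop 1: 8 segments, perimeter = 4.6704
Total perimeter = 4.670


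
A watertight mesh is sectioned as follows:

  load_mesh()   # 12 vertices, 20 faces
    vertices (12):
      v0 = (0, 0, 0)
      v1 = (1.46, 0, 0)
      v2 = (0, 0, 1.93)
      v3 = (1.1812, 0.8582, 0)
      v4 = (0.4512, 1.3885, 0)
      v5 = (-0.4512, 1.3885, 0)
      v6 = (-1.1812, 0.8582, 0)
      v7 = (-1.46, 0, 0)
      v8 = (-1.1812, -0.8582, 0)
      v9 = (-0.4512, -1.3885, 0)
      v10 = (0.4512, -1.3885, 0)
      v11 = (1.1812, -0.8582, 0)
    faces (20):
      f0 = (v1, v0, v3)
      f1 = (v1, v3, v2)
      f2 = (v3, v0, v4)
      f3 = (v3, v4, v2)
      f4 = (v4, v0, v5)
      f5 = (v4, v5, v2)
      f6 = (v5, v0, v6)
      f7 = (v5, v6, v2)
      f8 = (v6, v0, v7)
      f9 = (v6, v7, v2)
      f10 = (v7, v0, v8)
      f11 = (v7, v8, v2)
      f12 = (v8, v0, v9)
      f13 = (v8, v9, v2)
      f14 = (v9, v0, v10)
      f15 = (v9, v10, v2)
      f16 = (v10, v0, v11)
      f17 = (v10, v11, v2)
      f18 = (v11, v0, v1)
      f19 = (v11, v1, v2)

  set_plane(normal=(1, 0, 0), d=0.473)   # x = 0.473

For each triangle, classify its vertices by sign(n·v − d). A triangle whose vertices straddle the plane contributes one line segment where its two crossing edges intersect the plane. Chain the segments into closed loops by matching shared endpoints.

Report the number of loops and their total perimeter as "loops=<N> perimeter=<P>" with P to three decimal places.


Straddling triangles (8 of 20):
  (v1,v0,v3) [+-+] → (0.473, 0, 0)–(0.473, 0.343658, 0)  len=0.3437
  (v1,v3,v2) [++-] → (0.473, 0.343658, 1.15715)–(0.473, 0, 1.30473)  len=0.3740
  (v3,v0,v4) [+--] → (0.473, 0.343658, 0)–(0.473, 1.37266, 0)  len=1.0290
  (v3,v4,v2) [+--] → (0.473, 1.37266, 0)–(0.473, 0.343658, 1.15715)  len=1.5485
  (v10,v0,v11) [--+] → (0.473, -0.343658, 0)–(0.473, -1.37266, 0)  len=1.0290
  (v10,v11,v2) [-+-] → (0.473, -1.37266, 0)–(0.473, -0.343658, 1.15715)  len=1.5485
  (v11,v0,v1) [+-+] → (0.473, -0.343658, 0)–(0.473, 0, 0)  len=0.3437
  (v11,v1,v2) [++-] → (0.473, 0, 1.30473)–(0.473, -0.343658, 1.15715)  len=0.3740

Chained into 1 loop(s):
  loop 1: 8 segments, perimeter = 6.5903
Total perimeter = 6.590

loops=1 perimeter=6.590


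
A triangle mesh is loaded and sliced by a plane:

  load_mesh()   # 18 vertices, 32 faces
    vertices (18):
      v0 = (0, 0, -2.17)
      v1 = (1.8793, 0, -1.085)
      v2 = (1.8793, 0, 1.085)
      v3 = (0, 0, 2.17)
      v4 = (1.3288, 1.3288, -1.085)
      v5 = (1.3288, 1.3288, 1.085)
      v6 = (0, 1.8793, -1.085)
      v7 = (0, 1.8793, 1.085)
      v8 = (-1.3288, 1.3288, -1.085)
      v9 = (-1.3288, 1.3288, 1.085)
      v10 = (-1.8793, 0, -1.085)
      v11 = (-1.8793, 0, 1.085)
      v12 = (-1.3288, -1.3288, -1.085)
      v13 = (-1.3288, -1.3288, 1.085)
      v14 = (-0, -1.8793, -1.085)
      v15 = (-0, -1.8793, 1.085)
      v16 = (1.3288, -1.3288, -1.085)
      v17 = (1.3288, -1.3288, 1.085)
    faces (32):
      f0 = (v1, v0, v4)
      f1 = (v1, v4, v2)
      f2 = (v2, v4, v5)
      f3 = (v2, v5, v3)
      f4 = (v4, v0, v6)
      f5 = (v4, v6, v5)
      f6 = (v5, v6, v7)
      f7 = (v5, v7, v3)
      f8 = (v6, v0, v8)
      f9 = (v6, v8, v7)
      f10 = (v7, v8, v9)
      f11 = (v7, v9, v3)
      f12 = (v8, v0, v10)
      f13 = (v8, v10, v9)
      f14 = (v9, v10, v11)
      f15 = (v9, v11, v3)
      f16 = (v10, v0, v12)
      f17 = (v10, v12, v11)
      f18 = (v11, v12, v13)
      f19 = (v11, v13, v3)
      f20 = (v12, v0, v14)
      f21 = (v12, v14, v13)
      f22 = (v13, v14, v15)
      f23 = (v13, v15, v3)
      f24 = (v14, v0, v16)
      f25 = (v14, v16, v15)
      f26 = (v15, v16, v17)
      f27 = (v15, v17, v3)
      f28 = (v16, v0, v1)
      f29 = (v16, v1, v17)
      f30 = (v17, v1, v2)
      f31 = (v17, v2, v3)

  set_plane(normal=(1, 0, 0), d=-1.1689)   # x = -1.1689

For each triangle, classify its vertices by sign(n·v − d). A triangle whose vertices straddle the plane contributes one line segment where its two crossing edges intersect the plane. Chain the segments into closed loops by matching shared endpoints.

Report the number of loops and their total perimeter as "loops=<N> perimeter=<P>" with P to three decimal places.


Straddling triangles (12 of 32):
  (v6,v0,v8) [++-] → (-1.1689, 1.1689, -1.21556)–(-1.1689, 1.39504, -1.085)  len=0.2611
  (v6,v8,v7) [+-+] → (-1.1689, 1.39504, -1.085)–(-1.1689, 1.39504, -0.823875)  len=0.2611
  (v7,v8,v9) [+--] → (-1.1689, 1.39504, -0.823875)–(-1.1689, 1.39504, 1.085)  len=1.9089
  (v7,v9,v3) [+-+] → (-1.1689, 1.39504, 1.085)–(-1.1689, 1.1689, 1.21556)  len=0.2611
  (v8,v0,v10) [-+-] → (-1.1689, 1.1689, -1.21556)–(-1.1689, 0, -1.49514)  len=1.2019
  (v9,v11,v3) [--+] → (-1.1689, 0, 1.49514)–(-1.1689, 1.1689, 1.21556)  len=1.2019
  (v10,v0,v12) [-+-] → (-1.1689, 0, -1.49514)–(-1.1689, -1.1689, -1.21556)  len=1.2019
  (v11,v13,v3) [--+] → (-1.1689, -1.1689, 1.21556)–(-1.1689, 0, 1.49514)  len=1.2019
  (v12,v0,v14) [-++] → (-1.1689, -1.1689, -1.21556)–(-1.1689, -1.39504, -1.085)  len=0.2611
  (v12,v14,v13) [-+-] → (-1.1689, -1.39504, -1.085)–(-1.1689, -1.39504, 0.823875)  len=1.9089
  (v13,v14,v15) [-++] → (-1.1689, -1.39504, 0.823875)–(-1.1689, -1.39504, 1.085)  len=0.2611
  (v13,v15,v3) [-++] → (-1.1689, -1.39504, 1.085)–(-1.1689, -1.1689, 1.21556)  len=0.2611

Chained into 1 loop(s):
  loop 1: 12 segments, perimeter = 10.1920
Total perimeter = 10.192

loops=1 perimeter=10.192


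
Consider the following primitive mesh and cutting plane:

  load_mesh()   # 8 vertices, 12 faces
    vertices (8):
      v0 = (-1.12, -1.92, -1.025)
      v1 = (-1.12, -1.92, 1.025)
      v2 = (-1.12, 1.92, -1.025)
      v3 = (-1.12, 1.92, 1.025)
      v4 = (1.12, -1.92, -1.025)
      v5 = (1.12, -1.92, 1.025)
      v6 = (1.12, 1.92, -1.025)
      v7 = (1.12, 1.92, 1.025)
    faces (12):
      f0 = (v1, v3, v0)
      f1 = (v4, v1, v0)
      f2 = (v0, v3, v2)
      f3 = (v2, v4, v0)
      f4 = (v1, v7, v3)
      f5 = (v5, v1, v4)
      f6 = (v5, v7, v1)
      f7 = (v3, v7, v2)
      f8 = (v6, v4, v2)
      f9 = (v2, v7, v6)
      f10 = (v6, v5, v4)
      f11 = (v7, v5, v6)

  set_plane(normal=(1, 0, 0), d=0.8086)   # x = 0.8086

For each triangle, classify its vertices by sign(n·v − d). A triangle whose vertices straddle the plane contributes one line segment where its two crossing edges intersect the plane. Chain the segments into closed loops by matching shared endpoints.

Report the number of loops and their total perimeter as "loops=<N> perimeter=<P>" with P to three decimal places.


loops=1 perimeter=11.780

Straddling triangles (8 of 12):
  (v4,v1,v0) [+--] → (0.8086, -1.92, -0.740013)–(0.8086, -1.92, -1.025)  len=0.2850
  (v2,v4,v0) [-+-] → (0.8086, -1.38617, -1.025)–(0.8086, -1.92, -1.025)  len=0.5338
  (v1,v7,v3) [-+-] → (0.8086, 1.38617, 1.025)–(0.8086, 1.92, 1.025)  len=0.5338
  (v5,v1,v4) [+-+] → (0.8086, -1.92, 1.025)–(0.8086, -1.92, -0.740013)  len=1.7650
  (v5,v7,v1) [++-] → (0.8086, 1.38617, 1.025)–(0.8086, -1.92, 1.025)  len=3.3062
  (v3,v7,v2) [-+-] → (0.8086, 1.92, 1.025)–(0.8086, 1.92, 0.740013)  len=0.2850
  (v6,v4,v2) [++-] → (0.8086, -1.38617, -1.025)–(0.8086, 1.92, -1.025)  len=3.3062
  (v2,v7,v6) [-++] → (0.8086, 1.92, 0.740013)–(0.8086, 1.92, -1.025)  len=1.7650

Chained into 1 loop(s):
  loop 1: 8 segments, perimeter = 11.7800
Total perimeter = 11.780


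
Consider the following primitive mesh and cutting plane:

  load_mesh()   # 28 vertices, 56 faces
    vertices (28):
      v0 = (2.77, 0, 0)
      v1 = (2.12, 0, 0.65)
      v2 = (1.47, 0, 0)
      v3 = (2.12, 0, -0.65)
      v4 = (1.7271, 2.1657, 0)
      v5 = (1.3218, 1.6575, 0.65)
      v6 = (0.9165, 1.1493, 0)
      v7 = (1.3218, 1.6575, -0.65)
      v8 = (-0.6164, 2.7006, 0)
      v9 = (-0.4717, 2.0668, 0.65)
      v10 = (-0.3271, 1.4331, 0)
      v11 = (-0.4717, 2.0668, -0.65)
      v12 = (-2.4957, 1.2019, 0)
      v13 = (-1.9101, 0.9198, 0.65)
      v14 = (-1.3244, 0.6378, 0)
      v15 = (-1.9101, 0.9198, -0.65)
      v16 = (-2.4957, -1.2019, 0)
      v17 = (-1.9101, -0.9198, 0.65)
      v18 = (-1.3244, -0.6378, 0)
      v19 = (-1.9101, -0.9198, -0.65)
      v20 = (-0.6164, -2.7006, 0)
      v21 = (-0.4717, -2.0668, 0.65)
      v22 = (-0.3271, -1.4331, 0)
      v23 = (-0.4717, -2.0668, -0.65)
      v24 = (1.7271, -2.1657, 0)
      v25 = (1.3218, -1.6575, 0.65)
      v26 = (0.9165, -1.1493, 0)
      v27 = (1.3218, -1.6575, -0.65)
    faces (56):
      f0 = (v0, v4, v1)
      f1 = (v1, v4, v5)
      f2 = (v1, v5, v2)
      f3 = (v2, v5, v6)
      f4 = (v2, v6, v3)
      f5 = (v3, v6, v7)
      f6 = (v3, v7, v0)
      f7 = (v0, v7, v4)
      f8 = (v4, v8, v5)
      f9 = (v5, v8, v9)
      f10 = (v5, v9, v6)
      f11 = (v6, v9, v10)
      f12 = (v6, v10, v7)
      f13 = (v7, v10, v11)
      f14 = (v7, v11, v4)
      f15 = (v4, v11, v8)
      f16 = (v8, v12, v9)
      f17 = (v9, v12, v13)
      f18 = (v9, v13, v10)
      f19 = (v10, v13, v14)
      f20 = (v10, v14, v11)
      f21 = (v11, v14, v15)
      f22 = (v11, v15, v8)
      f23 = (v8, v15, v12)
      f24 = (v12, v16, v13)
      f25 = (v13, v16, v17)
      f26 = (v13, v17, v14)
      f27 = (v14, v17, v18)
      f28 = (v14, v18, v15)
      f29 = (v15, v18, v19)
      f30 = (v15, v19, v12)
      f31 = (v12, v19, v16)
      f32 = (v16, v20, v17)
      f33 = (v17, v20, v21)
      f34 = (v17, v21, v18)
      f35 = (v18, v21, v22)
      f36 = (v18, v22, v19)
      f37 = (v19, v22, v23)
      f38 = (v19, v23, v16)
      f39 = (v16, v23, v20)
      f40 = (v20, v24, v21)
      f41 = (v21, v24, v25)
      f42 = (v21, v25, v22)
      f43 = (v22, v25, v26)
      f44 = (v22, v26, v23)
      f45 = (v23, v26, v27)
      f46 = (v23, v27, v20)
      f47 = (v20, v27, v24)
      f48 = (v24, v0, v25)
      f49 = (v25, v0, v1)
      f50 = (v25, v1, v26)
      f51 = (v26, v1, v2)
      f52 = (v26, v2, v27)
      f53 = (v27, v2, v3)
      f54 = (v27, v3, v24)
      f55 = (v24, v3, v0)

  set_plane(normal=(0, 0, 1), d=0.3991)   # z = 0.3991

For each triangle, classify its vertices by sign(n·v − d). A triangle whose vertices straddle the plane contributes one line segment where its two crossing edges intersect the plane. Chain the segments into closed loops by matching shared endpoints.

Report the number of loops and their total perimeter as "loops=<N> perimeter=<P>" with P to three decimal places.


Straddling triangles (28 of 56):
  (v0,v4,v1) [--+] → (1.96834, 0.83596, 0.3991)–(2.3709, 0, 0.3991)  len=0.9278
  (v1,v4,v5) [+-+] → (1.96834, 0.83596, 0.3991)–(1.47825, 1.85367, 0.3991)  len=1.1296
  (v1,v5,v2) [++-] → (1.37901, 1.0177, 0.3991)–(1.8691, 0, 0.3991)  len=1.1296
  (v2,v5,v6) [-+-] → (1.37901, 1.0177, 0.3991)–(1.16535, 1.46133, 0.3991)  len=0.4924
  (v4,v8,v5) [--+] → (0.573655, 2.06014, 0.3991)–(1.47825, 1.85367, 0.3991)  len=0.9279
  (v5,v8,v9) [+-+] → (0.573655, 2.06014, 0.3991)–(-0.527554, 2.31145, 0.3991)  len=1.1295
  (v5,v9,v6) [++-] → (0.0641452, 1.71265, 0.3991)–(1.16535, 1.46133, 0.3991)  len=1.1295
  (v6,v9,v10) [-+-] → (0.0641452, 1.71265, 0.3991)–(-0.415884, 1.82219, 0.3991)  len=0.4924
  (v8,v12,v9) [--+] → (-1.25296, 1.73295, 0.3991)–(-0.527554, 2.31145, 0.3991)  len=0.9278
  (v9,v12,v13) [+-+] → (-1.25296, 1.73295, 0.3991)–(-2.13614, 1.02869, 0.3991)  len=1.1296
  (v9,v13,v10) [++-] → (-1.29906, 1.11793, 0.3991)–(-0.415884, 1.82219, 0.3991)  len=1.1296
  (v10,v13,v14) [-+-] → (-1.29906, 1.11793, 0.3991)–(-1.68402, 0.810948, 0.3991)  len=0.4924
  (v12,v16,v13) [--+] → (-2.13614, 0.100824, 0.3991)–(-2.13614, 1.02869, 0.3991)  len=0.9279
  (v13,v16,v17) [+-+] → (-2.13614, 0.100824, 0.3991)–(-2.13614, -1.02869, 0.3991)  len=1.1295
  (v13,v17,v14) [++-] → (-1.68402, -0.318566, 0.3991)–(-1.68402, 0.810948, 0.3991)  len=1.1295
  (v14,v17,v18) [-+-] → (-1.68402, -0.318566, 0.3991)–(-1.68402, -0.810948, 0.3991)  len=0.4924
  (v16,v20,v17) [--+] → (-1.41073, -1.60719, 0.3991)–(-2.13614, -1.02869, 0.3991)  len=0.9278
  (v17,v20,v21) [+-+] → (-1.41073, -1.60719, 0.3991)–(-0.527554, -2.31145, 0.3991)  len=1.1296
  (v17,v21,v18) [++-] → (-0.800842, -1.51521, 0.3991)–(-1.68402, -0.810948, 0.3991)  len=1.1296
  (v18,v21,v22) [-+-] → (-0.800842, -1.51521, 0.3991)–(-0.415884, -1.82219, 0.3991)  len=0.4924
  (v20,v24,v21) [--+] → (0.377037, -2.10498, 0.3991)–(-0.527554, -2.31145, 0.3991)  len=0.9279
  (v21,v24,v25) [+-+] → (0.377037, -2.10498, 0.3991)–(1.47825, -1.85367, 0.3991)  len=1.1295
  (v21,v25,v22) [++-] → (0.685325, -1.57088, 0.3991)–(-0.415884, -1.82219, 0.3991)  len=1.1295
  (v22,v25,v26) [-+-] → (0.685325, -1.57088, 0.3991)–(1.16535, -1.46133, 0.3991)  len=0.4924
  (v24,v0,v25) [--+] → (1.88081, -1.0177, 0.3991)–(1.47825, -1.85367, 0.3991)  len=0.9278
  (v25,v0,v1) [+-+] → (1.88081, -1.0177, 0.3991)–(2.3709, 0, 0.3991)  len=1.1296
  (v25,v1,v26) [++-] → (1.65545, -0.44363, 0.3991)–(1.16535, -1.46133, 0.3991)  len=1.1296
  (v26,v1,v2) [-+-] → (1.65545, -0.44363, 0.3991)–(1.8691, 0, 0.3991)  len=0.4924

Chained into 2 loop(s):
  loop 1: 14 segments, perimeter = 14.4018
  loop 2: 14 segments, perimeter = 11.3535
Total perimeter = 25.755

loops=2 perimeter=25.755


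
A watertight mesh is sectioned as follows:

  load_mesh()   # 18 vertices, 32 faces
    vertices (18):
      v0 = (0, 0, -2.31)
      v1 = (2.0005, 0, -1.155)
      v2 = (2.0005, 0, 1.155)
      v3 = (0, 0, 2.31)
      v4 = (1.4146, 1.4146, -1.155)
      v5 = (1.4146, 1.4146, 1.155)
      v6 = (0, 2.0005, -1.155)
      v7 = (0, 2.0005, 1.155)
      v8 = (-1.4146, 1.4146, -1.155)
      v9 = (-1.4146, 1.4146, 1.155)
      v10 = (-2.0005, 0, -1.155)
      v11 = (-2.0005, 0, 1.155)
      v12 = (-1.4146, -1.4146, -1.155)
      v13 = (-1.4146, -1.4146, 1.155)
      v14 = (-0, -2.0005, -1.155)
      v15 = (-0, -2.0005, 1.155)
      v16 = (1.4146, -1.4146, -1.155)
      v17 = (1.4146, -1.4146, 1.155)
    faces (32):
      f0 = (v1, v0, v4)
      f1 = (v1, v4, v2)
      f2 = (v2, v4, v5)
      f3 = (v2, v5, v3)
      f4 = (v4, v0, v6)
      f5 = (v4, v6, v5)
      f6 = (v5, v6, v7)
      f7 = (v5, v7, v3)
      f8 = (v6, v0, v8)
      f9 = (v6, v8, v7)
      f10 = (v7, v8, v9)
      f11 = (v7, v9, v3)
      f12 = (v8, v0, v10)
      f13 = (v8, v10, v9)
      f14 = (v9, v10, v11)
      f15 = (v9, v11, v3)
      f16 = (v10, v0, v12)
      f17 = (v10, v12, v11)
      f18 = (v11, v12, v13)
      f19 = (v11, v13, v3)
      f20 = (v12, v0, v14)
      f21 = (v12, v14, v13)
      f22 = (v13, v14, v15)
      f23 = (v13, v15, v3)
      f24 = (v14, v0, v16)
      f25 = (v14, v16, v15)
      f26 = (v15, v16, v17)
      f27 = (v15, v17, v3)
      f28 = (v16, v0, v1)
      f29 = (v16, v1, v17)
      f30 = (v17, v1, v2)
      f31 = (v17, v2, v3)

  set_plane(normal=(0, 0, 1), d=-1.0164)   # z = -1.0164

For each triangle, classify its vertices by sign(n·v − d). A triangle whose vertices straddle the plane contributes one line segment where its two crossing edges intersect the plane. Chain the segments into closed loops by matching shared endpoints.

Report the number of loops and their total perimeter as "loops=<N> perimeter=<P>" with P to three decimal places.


loops=1 perimeter=12.249

Straddling triangles (16 of 32):
  (v1,v4,v2) [--+] → (1.44975, 1.32972, -1.0164)–(2.0005, 0, -1.0164)  len=1.4393
  (v2,v4,v5) [+-+] → (1.44975, 1.32972, -1.0164)–(1.4146, 1.4146, -1.0164)  len=0.0919
  (v4,v6,v5) [--+] → (0.084876, 1.96535, -1.0164)–(1.4146, 1.4146, -1.0164)  len=1.4393
  (v5,v6,v7) [+-+] → (0.084876, 1.96535, -1.0164)–(0, 2.0005, -1.0164)  len=0.0919
  (v6,v8,v7) [--+] → (-1.32972, 1.44975, -1.0164)–(0, 2.0005, -1.0164)  len=1.4393
  (v7,v8,v9) [+-+] → (-1.32972, 1.44975, -1.0164)–(-1.4146, 1.4146, -1.0164)  len=0.0919
  (v8,v10,v9) [--+] → (-1.96535, 0.084876, -1.0164)–(-1.4146, 1.4146, -1.0164)  len=1.4393
  (v9,v10,v11) [+-+] → (-1.96535, 0.084876, -1.0164)–(-2.0005, 0, -1.0164)  len=0.0919
  (v10,v12,v11) [--+] → (-1.44975, -1.32972, -1.0164)–(-2.0005, 0, -1.0164)  len=1.4393
  (v11,v12,v13) [+-+] → (-1.44975, -1.32972, -1.0164)–(-1.4146, -1.4146, -1.0164)  len=0.0919
  (v12,v14,v13) [--+] → (-0.084876, -1.96535, -1.0164)–(-1.4146, -1.4146, -1.0164)  len=1.4393
  (v13,v14,v15) [+-+] → (-0.084876, -1.96535, -1.0164)–(0, -2.0005, -1.0164)  len=0.0919
  (v14,v16,v15) [--+] → (1.32972, -1.44975, -1.0164)–(0, -2.0005, -1.0164)  len=1.4393
  (v15,v16,v17) [+-+] → (1.32972, -1.44975, -1.0164)–(1.4146, -1.4146, -1.0164)  len=0.0919
  (v16,v1,v17) [--+] → (1.96535, -0.084876, -1.0164)–(1.4146, -1.4146, -1.0164)  len=1.4393
  (v17,v1,v2) [+-+] → (1.96535, -0.084876, -1.0164)–(2.0005, 0, -1.0164)  len=0.0919

Chained into 1 loop(s):
  loop 1: 16 segments, perimeter = 12.2491
Total perimeter = 12.249


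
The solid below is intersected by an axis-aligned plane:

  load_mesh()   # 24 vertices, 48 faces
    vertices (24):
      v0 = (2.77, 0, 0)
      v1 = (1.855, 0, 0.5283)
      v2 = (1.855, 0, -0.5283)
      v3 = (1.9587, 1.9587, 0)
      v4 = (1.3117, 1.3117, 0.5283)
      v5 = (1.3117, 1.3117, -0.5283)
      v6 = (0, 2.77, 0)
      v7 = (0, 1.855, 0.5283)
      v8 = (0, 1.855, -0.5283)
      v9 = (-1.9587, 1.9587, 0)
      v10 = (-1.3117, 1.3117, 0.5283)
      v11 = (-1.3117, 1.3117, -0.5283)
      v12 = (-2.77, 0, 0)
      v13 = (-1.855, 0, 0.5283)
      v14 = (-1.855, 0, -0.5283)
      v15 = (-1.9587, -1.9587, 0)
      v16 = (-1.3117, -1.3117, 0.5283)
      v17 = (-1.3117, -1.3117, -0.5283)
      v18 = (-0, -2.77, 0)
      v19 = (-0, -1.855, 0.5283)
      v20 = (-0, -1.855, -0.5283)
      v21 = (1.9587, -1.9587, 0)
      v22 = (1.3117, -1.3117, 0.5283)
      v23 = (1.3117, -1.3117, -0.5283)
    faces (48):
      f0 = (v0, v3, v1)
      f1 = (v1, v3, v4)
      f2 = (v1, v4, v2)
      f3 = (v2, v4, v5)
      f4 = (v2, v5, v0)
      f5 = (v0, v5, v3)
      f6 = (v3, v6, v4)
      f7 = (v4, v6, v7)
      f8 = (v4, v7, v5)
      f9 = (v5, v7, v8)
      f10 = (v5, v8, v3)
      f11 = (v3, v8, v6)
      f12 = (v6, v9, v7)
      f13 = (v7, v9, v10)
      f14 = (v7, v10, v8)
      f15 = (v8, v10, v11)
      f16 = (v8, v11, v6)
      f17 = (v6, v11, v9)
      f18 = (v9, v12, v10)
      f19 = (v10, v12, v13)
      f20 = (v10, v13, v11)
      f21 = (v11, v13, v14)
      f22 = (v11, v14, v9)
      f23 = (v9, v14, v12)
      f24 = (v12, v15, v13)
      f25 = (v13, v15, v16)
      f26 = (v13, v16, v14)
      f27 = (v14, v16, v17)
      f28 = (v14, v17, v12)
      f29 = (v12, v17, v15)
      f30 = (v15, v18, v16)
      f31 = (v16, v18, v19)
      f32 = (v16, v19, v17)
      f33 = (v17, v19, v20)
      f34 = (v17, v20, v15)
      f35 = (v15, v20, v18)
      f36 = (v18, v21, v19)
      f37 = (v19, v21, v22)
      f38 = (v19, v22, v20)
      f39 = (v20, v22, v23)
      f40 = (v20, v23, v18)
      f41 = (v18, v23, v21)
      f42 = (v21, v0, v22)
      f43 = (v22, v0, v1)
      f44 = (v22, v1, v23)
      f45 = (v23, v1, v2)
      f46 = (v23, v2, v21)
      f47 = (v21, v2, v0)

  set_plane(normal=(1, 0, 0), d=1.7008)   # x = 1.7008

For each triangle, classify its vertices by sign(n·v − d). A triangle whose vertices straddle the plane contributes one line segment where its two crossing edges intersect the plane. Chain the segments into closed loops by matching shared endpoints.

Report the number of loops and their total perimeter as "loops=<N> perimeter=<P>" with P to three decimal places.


Straddling triangles (16 of 48):
  (v1,v3,v4) [++-] → (1.7008, 1.7008, 0.210585)–(1.7008, 0.372288, 0.5283)  len=1.3660
  (v1,v4,v2) [+-+] → (1.7008, 0.372288, 0.5283)–(1.7008, 0.372288, -0.228415)  len=0.7567
  (v2,v4,v5) [+--] → (1.7008, 0.372288, -0.228415)–(1.7008, 0.372288, -0.5283)  len=0.2999
  (v2,v5,v0) [+-+] → (1.7008, 0.372288, -0.5283)–(1.7008, 0.961715, -0.38734)  len=0.6060
  (v0,v5,v3) [+-+] → (1.7008, 0.961715, -0.38734)–(1.7008, 1.7008, -0.210585)  len=0.7599
  (v3,v6,v4) [+--] → (1.7008, 2.06552, 0)–(1.7008, 1.7008, 0.210585)  len=0.4212
  (v5,v8,v3) [--+] → (1.7008, 1.94505, -0.0695607)–(1.7008, 1.7008, -0.210585)  len=0.2820
  (v3,v8,v6) [+--] → (1.7008, 1.94505, -0.0695607)–(1.7008, 2.06552, 0)  len=0.1391
  (v18,v21,v19) [-+-] → (1.7008, -2.06552, 0)–(1.7008, -1.94505, 0.0695607)  len=0.1391
  (v19,v21,v22) [-+-] → (1.7008, -1.94505, 0.0695607)–(1.7008, -1.7008, 0.210585)  len=0.2820
  (v18,v23,v21) [--+] → (1.7008, -1.7008, -0.210585)–(1.7008, -2.06552, 0)  len=0.4212
  (v21,v0,v22) [++-] → (1.7008, -0.961715, 0.38734)–(1.7008, -1.7008, 0.210585)  len=0.7599
  (v22,v0,v1) [-++] → (1.7008, -0.961715, 0.38734)–(1.7008, -0.372288, 0.5283)  len=0.6060
  (v22,v1,v23) [-+-] → (1.7008, -0.372288, 0.5283)–(1.7008, -0.372288, 0.228415)  len=0.2999
  (v23,v1,v2) [-++] → (1.7008, -0.372288, 0.228415)–(1.7008, -0.372288, -0.5283)  len=0.7567
  (v23,v2,v21) [-++] → (1.7008, -0.372288, -0.5283)–(1.7008, -1.7008, -0.210585)  len=1.3660

Chained into 2 loop(s):
  loop 1: 8 segments, perimeter = 4.6309
  loop 2: 8 segments, perimeter = 4.6309
Total perimeter = 9.262

loops=2 perimeter=9.262


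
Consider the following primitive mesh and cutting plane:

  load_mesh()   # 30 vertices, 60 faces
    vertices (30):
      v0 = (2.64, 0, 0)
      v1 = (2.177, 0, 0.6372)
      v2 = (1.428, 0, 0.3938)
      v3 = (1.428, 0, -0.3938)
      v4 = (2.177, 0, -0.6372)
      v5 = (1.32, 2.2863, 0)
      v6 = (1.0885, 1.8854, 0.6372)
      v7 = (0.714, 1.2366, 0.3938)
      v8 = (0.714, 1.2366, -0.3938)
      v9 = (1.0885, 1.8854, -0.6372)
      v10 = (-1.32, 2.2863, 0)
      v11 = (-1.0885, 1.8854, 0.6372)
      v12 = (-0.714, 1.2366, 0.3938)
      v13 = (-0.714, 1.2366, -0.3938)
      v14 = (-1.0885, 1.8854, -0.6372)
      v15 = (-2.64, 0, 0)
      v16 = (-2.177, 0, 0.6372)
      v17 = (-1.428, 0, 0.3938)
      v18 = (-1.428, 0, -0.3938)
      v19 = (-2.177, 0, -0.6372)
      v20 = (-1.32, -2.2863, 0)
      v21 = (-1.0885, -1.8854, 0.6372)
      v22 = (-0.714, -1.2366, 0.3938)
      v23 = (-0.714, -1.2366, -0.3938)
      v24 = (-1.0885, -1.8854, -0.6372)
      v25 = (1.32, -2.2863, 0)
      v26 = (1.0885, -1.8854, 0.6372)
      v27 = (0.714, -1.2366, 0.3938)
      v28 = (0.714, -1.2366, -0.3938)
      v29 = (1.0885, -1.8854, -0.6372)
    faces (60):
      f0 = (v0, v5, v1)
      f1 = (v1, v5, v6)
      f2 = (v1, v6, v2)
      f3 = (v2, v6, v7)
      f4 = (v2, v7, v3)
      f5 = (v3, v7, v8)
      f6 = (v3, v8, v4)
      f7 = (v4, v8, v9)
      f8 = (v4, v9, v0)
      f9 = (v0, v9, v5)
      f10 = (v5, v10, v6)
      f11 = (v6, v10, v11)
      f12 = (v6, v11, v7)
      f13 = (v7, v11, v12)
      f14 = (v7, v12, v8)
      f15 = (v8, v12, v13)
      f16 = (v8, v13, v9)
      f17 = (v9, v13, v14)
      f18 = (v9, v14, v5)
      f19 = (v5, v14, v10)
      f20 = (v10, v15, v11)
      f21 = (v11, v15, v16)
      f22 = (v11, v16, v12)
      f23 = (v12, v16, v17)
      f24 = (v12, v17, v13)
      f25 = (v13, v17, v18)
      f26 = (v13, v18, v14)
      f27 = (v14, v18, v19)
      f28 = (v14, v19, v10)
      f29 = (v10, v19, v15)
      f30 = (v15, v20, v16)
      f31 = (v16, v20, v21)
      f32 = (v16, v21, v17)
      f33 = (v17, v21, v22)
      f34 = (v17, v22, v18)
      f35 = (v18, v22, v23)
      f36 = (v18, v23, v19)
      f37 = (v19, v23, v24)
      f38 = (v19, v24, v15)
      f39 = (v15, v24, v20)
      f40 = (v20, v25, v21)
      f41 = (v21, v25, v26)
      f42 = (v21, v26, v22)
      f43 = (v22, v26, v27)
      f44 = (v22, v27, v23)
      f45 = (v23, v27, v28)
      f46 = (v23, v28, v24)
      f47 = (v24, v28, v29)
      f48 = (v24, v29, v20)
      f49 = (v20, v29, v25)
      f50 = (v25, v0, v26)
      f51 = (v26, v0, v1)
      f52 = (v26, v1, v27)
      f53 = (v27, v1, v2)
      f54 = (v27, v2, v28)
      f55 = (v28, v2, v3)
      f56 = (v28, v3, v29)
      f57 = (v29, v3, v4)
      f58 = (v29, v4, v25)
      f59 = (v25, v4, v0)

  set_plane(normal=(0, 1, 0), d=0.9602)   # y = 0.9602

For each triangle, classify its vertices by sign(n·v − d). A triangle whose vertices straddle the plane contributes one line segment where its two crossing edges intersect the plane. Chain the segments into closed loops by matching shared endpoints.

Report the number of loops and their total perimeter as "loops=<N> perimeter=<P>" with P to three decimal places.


loops=2 perimeter=7.876

Straddling triangles (20 of 60):
  (v0,v5,v1) [-+-] → (2.08563, 0.9602, 0)–(1.81708, 0.9602, 0.369589)  len=0.4569
  (v1,v5,v6) [-++] → (1.81708, 0.9602, 0.369589)–(1.62265, 0.9602, 0.6372)  len=0.3308
  (v1,v6,v2) [-+-] → (1.62265, 0.9602, 0.6372)–(1.2551, 0.9602, 0.517759)  len=0.3865
  (v2,v6,v7) [-++] → (1.2551, 0.9602, 0.517759)–(0.87359, 0.9602, 0.3938)  len=0.4011
  (v2,v7,v3) [-+-] → (0.87359, 0.9602, 0.3938)–(0.87359, 0.9602, 0.217759)  len=0.1760
  (v3,v7,v8) [-++] → (0.87359, 0.9602, 0.217759)–(0.87359, 0.9602, -0.3938)  len=0.6116
  (v3,v8,v4) [-+-] → (0.87359, 0.9602, -0.3938)–(1.041, 0.9602, -0.448204)  len=0.1760
  (v4,v8,v9) [-++] → (1.041, 0.9602, -0.448204)–(1.62265, 0.9602, -0.6372)  len=0.6116
  (v4,v9,v0) [-+-] → (1.62265, 0.9602, -0.6372)–(1.84985, 0.9602, -0.324514)  len=0.3865
  (v0,v9,v5) [-++] → (1.84985, 0.9602, -0.324514)–(2.08563, 0.9602, 0)  len=0.4011
  (v10,v15,v11) [+-+] → (-2.08563, 0.9602, 0)–(-1.84985, 0.9602, 0.324514)  len=0.4011
  (v11,v15,v16) [+--] → (-1.84985, 0.9602, 0.324514)–(-1.62265, 0.9602, 0.6372)  len=0.3865
  (v11,v16,v12) [+-+] → (-1.62265, 0.9602, 0.6372)–(-1.041, 0.9602, 0.448204)  len=0.6116
  (v12,v16,v17) [+--] → (-1.041, 0.9602, 0.448204)–(-0.87359, 0.9602, 0.3938)  len=0.1760
  (v12,v17,v13) [+-+] → (-0.87359, 0.9602, 0.3938)–(-0.87359, 0.9602, -0.217759)  len=0.6116
  (v13,v17,v18) [+--] → (-0.87359, 0.9602, -0.217759)–(-0.87359, 0.9602, -0.3938)  len=0.1760
  (v13,v18,v14) [+-+] → (-0.87359, 0.9602, -0.3938)–(-1.2551, 0.9602, -0.517759)  len=0.4011
  (v14,v18,v19) [+--] → (-1.2551, 0.9602, -0.517759)–(-1.62265, 0.9602, -0.6372)  len=0.3865
  (v14,v19,v10) [+-+] → (-1.62265, 0.9602, -0.6372)–(-1.81708, 0.9602, -0.369589)  len=0.3308
  (v10,v19,v15) [+--] → (-1.81708, 0.9602, -0.369589)–(-2.08563, 0.9602, 0)  len=0.4569

Chained into 2 loop(s):
  loop 1: 10 segments, perimeter = 3.9381
  loop 2: 10 segments, perimeter = 3.9381
Total perimeter = 7.876


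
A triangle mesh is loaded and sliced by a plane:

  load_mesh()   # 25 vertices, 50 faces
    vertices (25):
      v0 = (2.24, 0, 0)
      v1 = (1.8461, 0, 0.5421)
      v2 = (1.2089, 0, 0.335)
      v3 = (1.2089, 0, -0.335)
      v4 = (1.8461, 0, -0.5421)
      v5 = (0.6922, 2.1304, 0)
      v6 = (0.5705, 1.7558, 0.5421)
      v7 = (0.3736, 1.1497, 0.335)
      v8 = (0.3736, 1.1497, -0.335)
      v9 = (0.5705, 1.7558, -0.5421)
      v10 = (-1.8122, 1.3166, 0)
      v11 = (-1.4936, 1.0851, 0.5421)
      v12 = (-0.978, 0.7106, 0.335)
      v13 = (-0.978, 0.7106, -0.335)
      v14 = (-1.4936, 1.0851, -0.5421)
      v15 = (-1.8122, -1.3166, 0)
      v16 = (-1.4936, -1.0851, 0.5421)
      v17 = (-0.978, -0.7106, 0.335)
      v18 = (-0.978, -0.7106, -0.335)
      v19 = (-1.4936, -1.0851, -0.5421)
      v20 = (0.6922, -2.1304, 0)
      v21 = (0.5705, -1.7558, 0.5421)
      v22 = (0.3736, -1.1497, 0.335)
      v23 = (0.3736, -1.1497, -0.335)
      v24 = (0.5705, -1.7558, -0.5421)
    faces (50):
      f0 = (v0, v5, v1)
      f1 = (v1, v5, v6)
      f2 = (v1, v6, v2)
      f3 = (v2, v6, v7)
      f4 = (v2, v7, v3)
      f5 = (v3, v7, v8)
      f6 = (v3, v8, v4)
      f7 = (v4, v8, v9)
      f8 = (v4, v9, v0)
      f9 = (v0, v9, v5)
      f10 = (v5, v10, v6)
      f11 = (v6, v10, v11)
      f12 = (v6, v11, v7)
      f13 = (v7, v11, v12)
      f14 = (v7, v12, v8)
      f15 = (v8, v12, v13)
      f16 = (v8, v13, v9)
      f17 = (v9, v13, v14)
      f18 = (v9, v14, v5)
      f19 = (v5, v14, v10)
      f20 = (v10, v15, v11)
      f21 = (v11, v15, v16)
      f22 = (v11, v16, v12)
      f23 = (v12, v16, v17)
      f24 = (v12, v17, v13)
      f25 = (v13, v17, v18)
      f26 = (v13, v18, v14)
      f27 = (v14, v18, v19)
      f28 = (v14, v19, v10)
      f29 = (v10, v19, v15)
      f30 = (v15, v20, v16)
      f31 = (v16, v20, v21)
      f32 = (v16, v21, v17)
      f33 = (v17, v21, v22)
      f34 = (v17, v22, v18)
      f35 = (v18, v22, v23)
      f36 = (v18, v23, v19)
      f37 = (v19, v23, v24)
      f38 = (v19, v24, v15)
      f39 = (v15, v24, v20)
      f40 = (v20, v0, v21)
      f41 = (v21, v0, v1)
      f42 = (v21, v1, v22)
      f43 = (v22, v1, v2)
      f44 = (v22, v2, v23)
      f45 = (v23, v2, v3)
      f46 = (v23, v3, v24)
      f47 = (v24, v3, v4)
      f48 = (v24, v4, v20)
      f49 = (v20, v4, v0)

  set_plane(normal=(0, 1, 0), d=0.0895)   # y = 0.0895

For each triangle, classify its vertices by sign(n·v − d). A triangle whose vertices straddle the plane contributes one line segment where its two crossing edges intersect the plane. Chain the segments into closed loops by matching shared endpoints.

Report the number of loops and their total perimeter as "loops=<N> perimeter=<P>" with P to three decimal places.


loops=2 perimeter=6.389

Straddling triangles (20 of 50):
  (v0,v5,v1) [-+-] → (2.17498, 0.0895, 0)–(1.79762, 0.0895, 0.519326)  len=0.6419
  (v1,v5,v6) [-++] → (1.79762, 0.0895, 0.519326)–(1.78108, 0.0895, 0.5421)  len=0.0282
  (v1,v6,v2) [-+-] → (1.78108, 0.0895, 0.5421)–(1.17636, 0.0895, 0.345557)  len=0.6359
  (v2,v6,v7) [-++] → (1.17636, 0.0895, 0.345557)–(1.14387, 0.0895, 0.335)  len=0.0342
  (v2,v7,v3) [-+-] → (1.14387, 0.0895, 0.335)–(1.14387, 0.0895, -0.282843)  len=0.6178
  (v3,v7,v8) [-++] → (1.14387, 0.0895, -0.282843)–(1.14387, 0.0895, -0.335)  len=0.0522
  (v3,v8,v4) [-+-] → (1.14387, 0.0895, -0.335)–(1.73147, 0.0895, -0.525978)  len=0.6179
  (v4,v8,v9) [-++] → (1.73147, 0.0895, -0.525978)–(1.78108, 0.0895, -0.5421)  len=0.0522
  (v4,v9,v0) [-+-] → (1.78108, 0.0895, -0.5421)–(2.1549, 0.0895, -0.027633)  len=0.6359
  (v0,v9,v5) [-++] → (2.1549, 0.0895, -0.027633)–(2.17498, 0.0895, 0)  len=0.0342
  (v10,v15,v11) [+-+] → (-1.8122, 0.0895, 0)–(-1.62567, 0.0895, 0.317378)  len=0.3681
  (v11,v15,v16) [+--] → (-1.62567, 0.0895, 0.317378)–(-1.4936, 0.0895, 0.5421)  len=0.2607
  (v11,v16,v12) [+-+] → (-1.4936, 0.0895, 0.5421)–(-1.15634, 0.0895, 0.406632)  len=0.3635
  (v12,v16,v17) [+--] → (-1.15634, 0.0895, 0.406632)–(-0.978, 0.0895, 0.335)  len=0.1922
  (v12,v17,v13) [+-+] → (-0.978, 0.0895, 0.335)–(-0.978, 0.0895, -0.0421932)  len=0.3772
  (v13,v17,v18) [+--] → (-0.978, 0.0895, -0.0421932)–(-0.978, 0.0895, -0.335)  len=0.2928
  (v13,v18,v14) [+-+] → (-0.978, 0.0895, -0.335)–(-1.20773, 0.0895, -0.427276)  len=0.2476
  (v14,v18,v19) [+--] → (-1.20773, 0.0895, -0.427276)–(-1.4936, 0.0895, -0.5421)  len=0.3081
  (v14,v19,v10) [+-+] → (-1.4936, 0.0895, -0.5421)–(-1.64942, 0.0895, -0.276975)  len=0.3075
  (v10,v19,v15) [+--] → (-1.64942, 0.0895, -0.276975)–(-1.8122, 0.0895, 0)  len=0.3213

Chained into 2 loop(s):
  loop 1: 10 segments, perimeter = 3.3502
  loop 2: 10 segments, perimeter = 3.0389
Total perimeter = 6.389


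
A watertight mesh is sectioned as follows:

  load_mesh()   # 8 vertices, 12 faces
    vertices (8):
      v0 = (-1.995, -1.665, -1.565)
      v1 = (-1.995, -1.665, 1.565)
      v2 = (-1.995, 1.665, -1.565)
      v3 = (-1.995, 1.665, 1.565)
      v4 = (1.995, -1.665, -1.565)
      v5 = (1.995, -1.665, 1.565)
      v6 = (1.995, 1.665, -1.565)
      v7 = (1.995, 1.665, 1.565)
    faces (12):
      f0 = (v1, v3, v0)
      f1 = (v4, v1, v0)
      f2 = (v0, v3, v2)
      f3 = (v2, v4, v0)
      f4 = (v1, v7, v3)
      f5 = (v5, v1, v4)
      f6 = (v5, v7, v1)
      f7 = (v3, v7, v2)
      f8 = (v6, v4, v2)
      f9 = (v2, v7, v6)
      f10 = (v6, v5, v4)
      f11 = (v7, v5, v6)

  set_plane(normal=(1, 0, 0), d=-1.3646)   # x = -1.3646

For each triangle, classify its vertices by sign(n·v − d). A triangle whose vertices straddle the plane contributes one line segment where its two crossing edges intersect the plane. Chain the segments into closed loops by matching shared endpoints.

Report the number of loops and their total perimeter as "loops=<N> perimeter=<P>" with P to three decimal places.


Straddling triangles (8 of 12):
  (v4,v1,v0) [+--] → (-1.3646, -1.665, 1.07048)–(-1.3646, -1.665, -1.565)  len=2.6355
  (v2,v4,v0) [-+-] → (-1.3646, 1.13888, -1.565)–(-1.3646, -1.665, -1.565)  len=2.8039
  (v1,v7,v3) [-+-] → (-1.3646, -1.13888, 1.565)–(-1.3646, 1.665, 1.565)  len=2.8039
  (v5,v1,v4) [+-+] → (-1.3646, -1.665, 1.565)–(-1.3646, -1.665, 1.07048)  len=0.4945
  (v5,v7,v1) [++-] → (-1.3646, -1.13888, 1.565)–(-1.3646, -1.665, 1.565)  len=0.5261
  (v3,v7,v2) [-+-] → (-1.3646, 1.665, 1.565)–(-1.3646, 1.665, -1.07048)  len=2.6355
  (v6,v4,v2) [++-] → (-1.3646, 1.13888, -1.565)–(-1.3646, 1.665, -1.565)  len=0.5261
  (v2,v7,v6) [-++] → (-1.3646, 1.665, -1.07048)–(-1.3646, 1.665, -1.565)  len=0.4945

Chained into 1 loop(s):
  loop 1: 8 segments, perimeter = 12.9200
Total perimeter = 12.920

loops=1 perimeter=12.920


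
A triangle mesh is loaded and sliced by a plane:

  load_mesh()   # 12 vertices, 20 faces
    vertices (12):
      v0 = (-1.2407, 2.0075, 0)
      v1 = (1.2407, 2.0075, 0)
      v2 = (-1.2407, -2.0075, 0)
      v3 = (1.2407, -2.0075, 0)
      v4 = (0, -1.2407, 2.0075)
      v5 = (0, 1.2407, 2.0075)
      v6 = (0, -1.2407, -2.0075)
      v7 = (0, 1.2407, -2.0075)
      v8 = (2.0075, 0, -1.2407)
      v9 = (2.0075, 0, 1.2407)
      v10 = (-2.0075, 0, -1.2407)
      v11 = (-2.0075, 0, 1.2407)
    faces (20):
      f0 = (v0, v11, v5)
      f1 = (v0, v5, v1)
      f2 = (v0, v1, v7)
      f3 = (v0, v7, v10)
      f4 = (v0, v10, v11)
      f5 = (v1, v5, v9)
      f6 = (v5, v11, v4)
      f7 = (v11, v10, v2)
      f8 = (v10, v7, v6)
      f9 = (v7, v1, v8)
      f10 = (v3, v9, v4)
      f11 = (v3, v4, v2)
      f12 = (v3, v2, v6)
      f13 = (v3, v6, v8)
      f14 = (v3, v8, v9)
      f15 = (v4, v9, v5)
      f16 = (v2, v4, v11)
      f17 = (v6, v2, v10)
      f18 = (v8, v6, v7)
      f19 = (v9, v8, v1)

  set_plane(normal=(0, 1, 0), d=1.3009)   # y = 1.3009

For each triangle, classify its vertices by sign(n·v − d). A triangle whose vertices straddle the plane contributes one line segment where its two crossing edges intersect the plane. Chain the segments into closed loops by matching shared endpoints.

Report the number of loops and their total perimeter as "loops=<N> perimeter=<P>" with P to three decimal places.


loops=1 perimeter=10.131

Straddling triangles (8 of 20):
  (v0,v11,v5) [+--] → (-1.5106, 1.3009, 0.436702)–(-0.097405, 1.3009, 1.8499)  len=1.9986
  (v0,v5,v1) [+-+] → (-0.097405, 1.3009, 1.8499)–(0.097405, 1.3009, 1.8499)  len=0.1948
  (v0,v1,v7) [++-] → (0.097405, 1.3009, -1.8499)–(-0.097405, 1.3009, -1.8499)  len=0.1948
  (v0,v7,v10) [+--] → (-0.097405, 1.3009, -1.8499)–(-1.5106, 1.3009, -0.436702)  len=1.9986
  (v0,v10,v11) [+--] → (-1.5106, 1.3009, -0.436702)–(-1.5106, 1.3009, 0.436702)  len=0.8734
  (v1,v5,v9) [+--] → (0.097405, 1.3009, 1.8499)–(1.5106, 1.3009, 0.436702)  len=1.9986
  (v7,v1,v8) [-+-] → (0.097405, 1.3009, -1.8499)–(1.5106, 1.3009, -0.436702)  len=1.9986
  (v9,v8,v1) [--+] → (1.5106, 1.3009, -0.436702)–(1.5106, 1.3009, 0.436702)  len=0.8734

Chained into 1 loop(s):
  loop 1: 8 segments, perimeter = 10.1307
Total perimeter = 10.131


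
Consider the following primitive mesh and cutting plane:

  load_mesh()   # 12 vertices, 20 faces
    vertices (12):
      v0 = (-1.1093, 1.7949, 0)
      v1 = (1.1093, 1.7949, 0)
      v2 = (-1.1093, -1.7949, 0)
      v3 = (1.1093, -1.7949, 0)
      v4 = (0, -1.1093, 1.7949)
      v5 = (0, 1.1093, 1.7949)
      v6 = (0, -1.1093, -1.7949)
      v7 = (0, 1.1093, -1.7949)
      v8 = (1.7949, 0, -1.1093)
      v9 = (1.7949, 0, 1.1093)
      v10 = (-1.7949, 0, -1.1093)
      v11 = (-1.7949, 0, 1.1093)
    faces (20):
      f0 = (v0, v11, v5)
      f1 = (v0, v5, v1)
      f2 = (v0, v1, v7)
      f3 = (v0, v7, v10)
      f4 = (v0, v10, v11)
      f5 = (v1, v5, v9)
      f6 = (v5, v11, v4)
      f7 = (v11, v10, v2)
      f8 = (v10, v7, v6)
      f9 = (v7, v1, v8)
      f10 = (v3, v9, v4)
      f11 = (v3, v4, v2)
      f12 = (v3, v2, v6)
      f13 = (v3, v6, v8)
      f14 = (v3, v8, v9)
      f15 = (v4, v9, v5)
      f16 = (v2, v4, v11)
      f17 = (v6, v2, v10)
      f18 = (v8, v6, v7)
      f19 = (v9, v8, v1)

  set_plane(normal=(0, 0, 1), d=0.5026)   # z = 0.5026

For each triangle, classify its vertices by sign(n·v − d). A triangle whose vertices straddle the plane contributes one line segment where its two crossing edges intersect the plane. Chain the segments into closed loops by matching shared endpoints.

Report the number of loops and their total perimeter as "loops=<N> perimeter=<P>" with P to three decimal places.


Straddling triangles (10 of 20):
  (v0,v11,v5) [-++] → (-1.41993, 0.981669, 0.5026)–(-0.798679, 1.60292, 0.5026)  len=0.8786
  (v0,v5,v1) [-+-] → (-0.798679, 1.60292, 0.5026)–(0.798679, 1.60292, 0.5026)  len=1.5974
  (v0,v10,v11) [--+] → (-1.7949, 0, 0.5026)–(-1.41993, 0.981669, 0.5026)  len=1.0508
  (v1,v5,v9) [-++] → (0.798679, 1.60292, 0.5026)–(1.41993, 0.981669, 0.5026)  len=0.8786
  (v11,v10,v2) [+--] → (-1.7949, 0, 0.5026)–(-1.41993, -0.981669, 0.5026)  len=1.0508
  (v3,v9,v4) [-++] → (1.41993, -0.981669, 0.5026)–(0.798679, -1.60292, 0.5026)  len=0.8786
  (v3,v4,v2) [-+-] → (0.798679, -1.60292, 0.5026)–(-0.798679, -1.60292, 0.5026)  len=1.5974
  (v3,v8,v9) [--+] → (1.7949, 0, 0.5026)–(1.41993, -0.981669, 0.5026)  len=1.0508
  (v2,v4,v11) [-++] → (-0.798679, -1.60292, 0.5026)–(-1.41993, -0.981669, 0.5026)  len=0.8786
  (v9,v8,v1) [+--] → (1.7949, 0, 0.5026)–(1.41993, 0.981669, 0.5026)  len=1.0508

Chained into 1 loop(s):
  loop 1: 10 segments, perimeter = 10.9124
Total perimeter = 10.912

loops=1 perimeter=10.912


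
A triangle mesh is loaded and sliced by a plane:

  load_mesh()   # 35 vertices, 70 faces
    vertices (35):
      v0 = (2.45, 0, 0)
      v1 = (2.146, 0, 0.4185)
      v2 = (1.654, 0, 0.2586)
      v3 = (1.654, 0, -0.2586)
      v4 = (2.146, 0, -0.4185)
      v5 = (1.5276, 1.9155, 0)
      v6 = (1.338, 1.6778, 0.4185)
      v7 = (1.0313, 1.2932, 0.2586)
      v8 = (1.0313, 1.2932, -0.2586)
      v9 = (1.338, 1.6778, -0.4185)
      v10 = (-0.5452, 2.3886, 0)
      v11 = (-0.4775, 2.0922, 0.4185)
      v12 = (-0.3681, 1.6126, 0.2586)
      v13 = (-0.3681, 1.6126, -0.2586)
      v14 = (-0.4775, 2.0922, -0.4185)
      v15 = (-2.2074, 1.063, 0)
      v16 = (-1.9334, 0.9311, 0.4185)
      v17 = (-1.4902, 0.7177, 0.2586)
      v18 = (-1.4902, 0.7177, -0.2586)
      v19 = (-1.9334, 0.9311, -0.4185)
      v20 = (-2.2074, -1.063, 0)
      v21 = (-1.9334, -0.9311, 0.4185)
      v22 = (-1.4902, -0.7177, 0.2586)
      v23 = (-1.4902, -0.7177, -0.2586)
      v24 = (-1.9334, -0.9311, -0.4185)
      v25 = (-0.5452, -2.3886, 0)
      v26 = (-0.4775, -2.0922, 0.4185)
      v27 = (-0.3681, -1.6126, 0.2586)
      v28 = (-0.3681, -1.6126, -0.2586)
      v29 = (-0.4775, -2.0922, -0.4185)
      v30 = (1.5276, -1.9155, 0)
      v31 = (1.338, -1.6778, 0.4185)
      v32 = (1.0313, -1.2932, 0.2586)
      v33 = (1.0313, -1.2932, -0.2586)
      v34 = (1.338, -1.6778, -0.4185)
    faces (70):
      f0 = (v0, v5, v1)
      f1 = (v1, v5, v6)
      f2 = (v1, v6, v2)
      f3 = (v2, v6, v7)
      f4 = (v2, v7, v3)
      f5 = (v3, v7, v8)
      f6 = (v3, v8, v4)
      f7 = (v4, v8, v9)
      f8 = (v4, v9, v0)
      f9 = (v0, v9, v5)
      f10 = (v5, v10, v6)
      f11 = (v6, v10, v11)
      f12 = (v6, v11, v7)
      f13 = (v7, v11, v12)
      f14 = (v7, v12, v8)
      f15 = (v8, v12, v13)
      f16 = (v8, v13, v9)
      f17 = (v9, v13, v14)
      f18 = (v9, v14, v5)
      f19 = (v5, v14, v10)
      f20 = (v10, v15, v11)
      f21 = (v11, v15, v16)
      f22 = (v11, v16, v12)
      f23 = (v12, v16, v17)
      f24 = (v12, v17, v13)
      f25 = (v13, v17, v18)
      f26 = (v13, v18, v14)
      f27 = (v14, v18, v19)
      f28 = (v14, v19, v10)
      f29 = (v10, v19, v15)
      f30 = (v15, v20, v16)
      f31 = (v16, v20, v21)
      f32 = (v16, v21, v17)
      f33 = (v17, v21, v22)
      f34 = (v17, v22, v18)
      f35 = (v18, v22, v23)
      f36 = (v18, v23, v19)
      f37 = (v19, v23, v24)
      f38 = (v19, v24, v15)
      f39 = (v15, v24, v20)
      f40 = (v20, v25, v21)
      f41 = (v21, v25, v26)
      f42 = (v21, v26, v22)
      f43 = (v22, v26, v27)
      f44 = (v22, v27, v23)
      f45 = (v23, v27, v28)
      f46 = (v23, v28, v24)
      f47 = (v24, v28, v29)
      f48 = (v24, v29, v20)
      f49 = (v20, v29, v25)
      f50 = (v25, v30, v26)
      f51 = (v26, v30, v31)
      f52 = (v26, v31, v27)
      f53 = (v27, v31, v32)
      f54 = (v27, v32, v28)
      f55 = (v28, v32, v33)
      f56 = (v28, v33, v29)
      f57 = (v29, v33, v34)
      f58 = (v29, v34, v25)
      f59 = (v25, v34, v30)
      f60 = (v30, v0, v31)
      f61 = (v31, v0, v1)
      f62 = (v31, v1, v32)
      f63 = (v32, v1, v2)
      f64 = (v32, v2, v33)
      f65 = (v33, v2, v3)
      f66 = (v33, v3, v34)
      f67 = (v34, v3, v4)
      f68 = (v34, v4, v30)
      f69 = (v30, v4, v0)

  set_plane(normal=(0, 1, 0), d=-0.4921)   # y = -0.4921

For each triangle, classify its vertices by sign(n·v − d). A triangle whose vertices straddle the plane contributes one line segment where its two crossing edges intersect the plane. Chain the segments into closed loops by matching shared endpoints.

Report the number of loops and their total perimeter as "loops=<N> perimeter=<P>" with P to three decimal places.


loops=2 perimeter=5.046

Straddling triangles (20 of 70):
  (v15,v20,v16) [+-+] → (-2.2074, -0.4921, 0)–(-2.12896, -0.4921, 0.119814)  len=0.1432
  (v16,v20,v21) [+--] → (-2.12896, -0.4921, 0.119814)–(-1.9334, -0.4921, 0.4185)  len=0.3570
  (v16,v21,v17) [+-+] → (-1.9334, -0.4921, 0.4185)–(-1.8154, -0.4921, 0.375926)  len=0.1254
  (v17,v21,v22) [+--] → (-1.8154, -0.4921, 0.375926)–(-1.4902, -0.4921, 0.2586)  len=0.3457
  (v17,v22,v18) [+-+] → (-1.4902, -0.4921, 0.2586)–(-1.4902, -0.4921, 0.177312)  len=0.0813
  (v18,v22,v23) [+--] → (-1.4902, -0.4921, 0.177312)–(-1.4902, -0.4921, -0.2586)  len=0.4359
  (v18,v23,v19) [+-+] → (-1.4902, -0.4921, -0.2586)–(-1.55084, -0.4921, -0.280479)  len=0.0645
  (v19,v23,v24) [+--] → (-1.55084, -0.4921, -0.280479)–(-1.9334, -0.4921, -0.4185)  len=0.4067
  (v19,v24,v15) [+-+] → (-1.9334, -0.4921, -0.4185)–(-1.99372, -0.4921, -0.326367)  len=0.1101
  (v15,v24,v20) [+--] → (-1.99372, -0.4921, -0.326367)–(-2.2074, -0.4921, 0)  len=0.3901
  (v30,v0,v31) [-+-] → (2.21303, -0.4921, 0)–(2.12385, -0.4921, 0.122746)  len=0.1517
  (v31,v0,v1) [-++] → (2.12385, -0.4921, 0.122746)–(1.90901, -0.4921, 0.4185)  len=0.3655
  (v31,v1,v32) [-+-] → (1.90901, -0.4921, 0.4185)–(1.72182, -0.4921, 0.357653)  len=0.1968
  (v32,v1,v2) [-++] → (1.72182, -0.4921, 0.357653)–(1.41704, -0.4921, 0.2586)  len=0.3205
  (v32,v2,v33) [-+-] → (1.41704, -0.4921, 0.2586)–(1.41704, -0.4921, 0.0617904)  len=0.1968
  (v33,v2,v3) [-++] → (1.41704, -0.4921, 0.0617904)–(1.41704, -0.4921, -0.2586)  len=0.3204
  (v33,v3,v34) [-+-] → (1.41704, -0.4921, -0.2586)–(1.56132, -0.4921, -0.305499)  len=0.1517
  (v34,v3,v4) [-++] → (1.56132, -0.4921, -0.305499)–(1.90901, -0.4921, -0.4185)  len=0.3656
  (v34,v4,v30) [-+-] → (1.90901, -0.4921, -0.4185)–(1.98713, -0.4921, -0.310986)  len=0.1329
  (v30,v4,v0) [-++] → (1.98713, -0.4921, -0.310986)–(2.21303, -0.4921, 0)  len=0.3844

Chained into 2 loop(s):
  loop 1: 10 segments, perimeter = 2.4600
  loop 2: 10 segments, perimeter = 2.5863
Total perimeter = 5.046
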